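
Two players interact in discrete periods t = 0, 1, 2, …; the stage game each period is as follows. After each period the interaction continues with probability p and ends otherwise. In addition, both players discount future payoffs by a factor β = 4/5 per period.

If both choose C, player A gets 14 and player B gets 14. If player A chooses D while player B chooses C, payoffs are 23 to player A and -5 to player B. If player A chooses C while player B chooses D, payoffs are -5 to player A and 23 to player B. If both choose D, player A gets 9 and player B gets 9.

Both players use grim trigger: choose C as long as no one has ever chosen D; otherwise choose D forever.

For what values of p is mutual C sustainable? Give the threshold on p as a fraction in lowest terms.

45/56

Expected continuation weight on next period's payoff is β·p = 4/5·p, which plays the role of the discount factor.
Cooperation requires 4/5·p ≥ (23−14)/(23−9) = 9/14, hence p ≥ 45/56.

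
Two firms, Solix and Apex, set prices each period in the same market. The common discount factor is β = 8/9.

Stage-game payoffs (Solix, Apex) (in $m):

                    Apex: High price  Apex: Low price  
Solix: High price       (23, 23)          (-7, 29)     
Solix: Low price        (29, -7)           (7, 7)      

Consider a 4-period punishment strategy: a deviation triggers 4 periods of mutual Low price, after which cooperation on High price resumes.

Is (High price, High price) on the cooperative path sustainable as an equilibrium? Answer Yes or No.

Yes

Comparing payoff streams over the 5 periods until play realigns: cooperate → 23(1+β+…+β^4); deviate → 29 + 7(β+…+β^4).
Cooperation is sustained iff (23−7)(β+…+β^4) ≥ 29−23.
β+…+β^4 = 8/9·(1−(8/9)^4)/(1−8/9) = 3.0056, and (29−23)/(23−7) = 0.3750.
3.0056 ≥ 0.3750, so cooperation is sustainable.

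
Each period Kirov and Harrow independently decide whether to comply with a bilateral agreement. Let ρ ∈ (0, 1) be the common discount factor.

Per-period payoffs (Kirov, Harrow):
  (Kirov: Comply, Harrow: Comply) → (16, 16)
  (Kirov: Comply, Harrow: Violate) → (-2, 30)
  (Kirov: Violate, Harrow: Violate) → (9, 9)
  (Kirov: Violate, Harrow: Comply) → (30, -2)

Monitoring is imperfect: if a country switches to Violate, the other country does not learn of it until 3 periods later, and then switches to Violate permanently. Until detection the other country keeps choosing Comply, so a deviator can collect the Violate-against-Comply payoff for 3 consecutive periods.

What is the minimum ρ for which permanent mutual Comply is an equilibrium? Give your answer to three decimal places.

0.874

The best deviation is to choose Violate for all 3 undetected periods, earning 30 each, then 9 forever once detected.
Deviation value: 30(1−ρ^3)/(1−ρ) + 9ρ^3/(1−ρ); cooperation value: 16/(1−ρ).
IC: 16 ≥ 30(1−ρ^3) + 9ρ^3 = 30 − 21ρ^3.
So ρ^3 ≥ 14/21 = 2/3, giving ρ ≥ (2/3)^(1/3) ≈ 0.874.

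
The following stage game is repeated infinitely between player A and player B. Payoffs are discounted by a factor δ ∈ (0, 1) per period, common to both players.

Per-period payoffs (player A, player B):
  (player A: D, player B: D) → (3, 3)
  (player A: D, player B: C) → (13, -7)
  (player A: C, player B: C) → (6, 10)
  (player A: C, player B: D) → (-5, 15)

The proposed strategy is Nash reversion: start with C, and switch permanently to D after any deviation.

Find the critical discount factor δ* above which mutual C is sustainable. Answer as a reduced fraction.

7/10

player A: cooperation gives 6 each period; deviation gives 13 once then 3 forever.
  6/(1−δ) ≥ 13 + 3δ/(1−δ) ⇒ δ ≥ 7/10.
player B: cooperation gives 10 each period; deviation gives 15 once then 3 forever.
  δ ≥ 5/12.
Both must hold, so the binding constraint is player A's: δ ≥ 7/10.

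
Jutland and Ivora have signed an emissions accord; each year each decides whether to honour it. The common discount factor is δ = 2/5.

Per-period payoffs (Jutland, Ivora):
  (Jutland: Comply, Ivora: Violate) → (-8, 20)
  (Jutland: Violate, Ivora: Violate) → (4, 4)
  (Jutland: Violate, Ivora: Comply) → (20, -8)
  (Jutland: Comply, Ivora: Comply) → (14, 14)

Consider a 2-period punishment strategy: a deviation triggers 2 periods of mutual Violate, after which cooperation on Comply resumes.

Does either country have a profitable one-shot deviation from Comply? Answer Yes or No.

Yes

IC: δ+…+δ^2 ≥ (20−14)/(14−4) = 3/5.
At δ = 2/5: partial sum = 0.5600 < 0.6000. Cooperation not sustainable.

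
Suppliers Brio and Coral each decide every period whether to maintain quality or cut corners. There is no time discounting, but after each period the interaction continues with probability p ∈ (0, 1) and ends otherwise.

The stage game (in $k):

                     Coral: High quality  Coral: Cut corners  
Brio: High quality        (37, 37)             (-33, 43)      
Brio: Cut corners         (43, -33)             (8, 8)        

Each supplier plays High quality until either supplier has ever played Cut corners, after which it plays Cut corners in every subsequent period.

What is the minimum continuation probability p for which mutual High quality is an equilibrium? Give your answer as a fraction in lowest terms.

6/35

With no time discounting, the continuation probability p plays the role of the discount factor.
Grim-trigger IC: 37/(1−p) ≥ 43 + 8p/(1−p) ⇒ p ≥ (43−37)/(43−8) = 6/35.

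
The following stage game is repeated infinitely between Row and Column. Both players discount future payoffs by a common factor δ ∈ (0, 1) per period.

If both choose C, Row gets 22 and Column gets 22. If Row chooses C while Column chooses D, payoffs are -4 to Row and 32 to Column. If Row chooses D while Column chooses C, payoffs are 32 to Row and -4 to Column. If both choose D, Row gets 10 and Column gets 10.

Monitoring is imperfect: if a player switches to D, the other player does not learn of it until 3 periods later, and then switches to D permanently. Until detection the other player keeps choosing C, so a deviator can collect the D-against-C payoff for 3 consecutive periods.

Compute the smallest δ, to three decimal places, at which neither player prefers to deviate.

A deviator earns 32 for 3 periods, then 10 forever; cooperating earns 22 forever. Multiplying the IC by (1−δ):
22 ≥ 32(1−δ^3) + 10δ^3, so 22·δ^3 ≥ 10 and δ^3 ≥ 5/11.
δ ≥ (5/11)^(1/3) ≈ 0.769.

0.769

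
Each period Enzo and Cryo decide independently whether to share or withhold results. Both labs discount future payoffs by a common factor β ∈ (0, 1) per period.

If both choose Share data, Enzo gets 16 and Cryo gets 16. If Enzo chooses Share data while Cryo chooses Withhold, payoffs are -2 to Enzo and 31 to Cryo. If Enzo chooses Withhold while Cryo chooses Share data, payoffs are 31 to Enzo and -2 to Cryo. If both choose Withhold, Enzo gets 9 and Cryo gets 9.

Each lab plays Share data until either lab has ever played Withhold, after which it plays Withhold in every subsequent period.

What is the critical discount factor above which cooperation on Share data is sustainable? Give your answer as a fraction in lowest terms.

Cooperation forever yields 16 each period: 16/(1−β).
Deviating yields 31 once, then 9 forever: 31 + 9β/(1−β).
No profitable deviation requires 16/(1−β) ≥ 31 + 9β/(1−β).
Multiplying by (1−β): 16 ≥ 31(1−β) + 9β = 31 − 22β.
So 22β ≥ 15, i.e. β ≥ 15/22.

15/22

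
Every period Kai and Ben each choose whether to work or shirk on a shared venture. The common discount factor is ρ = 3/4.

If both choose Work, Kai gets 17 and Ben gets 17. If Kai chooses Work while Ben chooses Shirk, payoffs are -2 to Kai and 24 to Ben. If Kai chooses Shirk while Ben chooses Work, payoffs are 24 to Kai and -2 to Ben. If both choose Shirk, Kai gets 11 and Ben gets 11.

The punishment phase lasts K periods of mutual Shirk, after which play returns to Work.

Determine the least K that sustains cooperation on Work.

Need Σ_{k=1}^{K} ρ^k ≥ (24−17)/(17−11) = 1.1667 at ρ = 3/4.
At K = 1 the sum is 0.7500 < 1.1667; at K = 2 it is 1.3125 ≥ 1.1667.
So the minimum punishment length is K = 2.

2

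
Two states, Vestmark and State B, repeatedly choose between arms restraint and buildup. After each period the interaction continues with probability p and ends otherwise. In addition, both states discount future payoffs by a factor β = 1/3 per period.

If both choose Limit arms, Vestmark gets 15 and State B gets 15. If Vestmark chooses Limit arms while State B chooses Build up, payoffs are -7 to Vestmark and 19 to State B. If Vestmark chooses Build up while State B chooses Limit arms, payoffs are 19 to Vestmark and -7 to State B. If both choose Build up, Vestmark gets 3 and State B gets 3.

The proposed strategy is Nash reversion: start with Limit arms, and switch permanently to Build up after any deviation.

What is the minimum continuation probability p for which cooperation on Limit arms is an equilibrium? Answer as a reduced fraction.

3/4

With continuation probability p and discount β, the effective per-period discount factor is βp.
Grim-trigger IC: βp ≥ (19−15)/(19−3) = 1/4.
So p ≥ (1/4)/(1/3) = 3/4.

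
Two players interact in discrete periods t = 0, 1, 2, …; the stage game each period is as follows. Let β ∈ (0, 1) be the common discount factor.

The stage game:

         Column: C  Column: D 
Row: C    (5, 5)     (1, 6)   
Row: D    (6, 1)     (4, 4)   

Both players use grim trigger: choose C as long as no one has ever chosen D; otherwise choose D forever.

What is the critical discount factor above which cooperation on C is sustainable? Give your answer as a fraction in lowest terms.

Cooperation forever yields 5 each period: 5/(1−β).
Deviating yields 6 once, then 4 forever: 6 + 4β/(1−β).
No profitable deviation requires 5/(1−β) ≥ 6 + 4β/(1−β).
Multiplying by (1−β): 5 ≥ 6(1−β) + 4β = 6 − 2β.
So 2β ≥ 1, i.e. β ≥ 1/2.

1/2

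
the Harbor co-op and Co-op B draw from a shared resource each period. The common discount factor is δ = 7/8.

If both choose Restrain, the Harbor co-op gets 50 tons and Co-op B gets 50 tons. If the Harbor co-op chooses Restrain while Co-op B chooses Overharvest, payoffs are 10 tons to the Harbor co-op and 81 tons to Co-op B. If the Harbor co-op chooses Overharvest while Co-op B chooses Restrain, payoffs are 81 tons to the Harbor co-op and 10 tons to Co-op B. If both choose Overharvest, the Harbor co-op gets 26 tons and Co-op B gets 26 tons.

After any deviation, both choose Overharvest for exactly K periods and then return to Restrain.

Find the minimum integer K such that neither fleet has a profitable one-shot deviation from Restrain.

2

IC: δ(1−δ^K)/(1−δ) ≥ (81−50)/(50−26) = 31/24.
With δ = 7/8: need 1 − δ^K ≥ 31/24·(1−7/8)/(7/8), i.e. δ^K ≤ 0.8155.
Since (7/8)^1 = 0.8750 and (7/8)^2 = 0.7656, the smallest such K is 2.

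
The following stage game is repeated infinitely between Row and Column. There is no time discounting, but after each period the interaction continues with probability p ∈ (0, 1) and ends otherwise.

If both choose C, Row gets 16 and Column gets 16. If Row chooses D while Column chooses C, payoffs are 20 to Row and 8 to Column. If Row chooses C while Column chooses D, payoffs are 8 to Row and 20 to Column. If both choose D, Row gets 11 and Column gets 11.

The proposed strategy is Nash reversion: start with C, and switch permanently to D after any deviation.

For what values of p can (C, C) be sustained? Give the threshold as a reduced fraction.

With no time discounting, the continuation probability p plays the role of the discount factor.
Grim-trigger IC: 16/(1−p) ≥ 20 + 11p/(1−p) ⇒ p ≥ (20−16)/(20−11) = 4/9.

4/9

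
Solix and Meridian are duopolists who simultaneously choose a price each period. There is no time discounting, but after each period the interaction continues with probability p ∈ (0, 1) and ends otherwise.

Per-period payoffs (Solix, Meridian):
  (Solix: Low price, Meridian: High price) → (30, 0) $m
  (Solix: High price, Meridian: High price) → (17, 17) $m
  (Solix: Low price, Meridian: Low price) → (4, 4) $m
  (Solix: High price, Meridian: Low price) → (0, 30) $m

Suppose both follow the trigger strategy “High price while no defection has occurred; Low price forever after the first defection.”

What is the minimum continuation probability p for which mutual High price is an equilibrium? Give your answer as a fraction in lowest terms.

1/2

Expected cooperation value is 17 + p·17 + p²·17 + … = 17/(1−p); deviation gives 30 + p·4/(1−p).
17 ≥ 30(1−p) + 4p ⇒ 26p ≥ 13 ⇒ p ≥ 13/26 = 1/2.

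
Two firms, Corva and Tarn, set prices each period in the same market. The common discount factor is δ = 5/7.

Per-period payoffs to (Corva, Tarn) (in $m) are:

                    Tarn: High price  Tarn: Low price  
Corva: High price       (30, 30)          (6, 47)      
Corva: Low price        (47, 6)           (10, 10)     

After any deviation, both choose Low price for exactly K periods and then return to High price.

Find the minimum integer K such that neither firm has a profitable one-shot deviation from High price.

2

IC: δ(1−δ^K)/(1−δ) ≥ (47−30)/(30−10) = 17/20.
With δ = 5/7: need 1 − δ^K ≥ 17/20·(1−5/7)/(5/7), i.e. δ^K ≤ 0.6600.
Since (5/7)^1 = 0.7143 and (5/7)^2 = 0.5102, the smallest such K is 2.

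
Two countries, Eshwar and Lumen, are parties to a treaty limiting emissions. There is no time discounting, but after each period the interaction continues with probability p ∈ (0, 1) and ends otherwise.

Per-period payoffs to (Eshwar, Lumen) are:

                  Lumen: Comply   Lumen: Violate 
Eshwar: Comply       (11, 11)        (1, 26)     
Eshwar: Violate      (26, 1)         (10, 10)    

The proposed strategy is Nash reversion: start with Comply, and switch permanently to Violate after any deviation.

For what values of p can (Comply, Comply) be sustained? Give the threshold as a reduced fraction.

15/16

Expected cooperation value is 11 + p·11 + p²·11 + … = 11/(1−p); deviation gives 26 + p·10/(1−p).
11 ≥ 26(1−p) + 10p ⇒ 16p ≥ 15 ⇒ p ≥ 15/16.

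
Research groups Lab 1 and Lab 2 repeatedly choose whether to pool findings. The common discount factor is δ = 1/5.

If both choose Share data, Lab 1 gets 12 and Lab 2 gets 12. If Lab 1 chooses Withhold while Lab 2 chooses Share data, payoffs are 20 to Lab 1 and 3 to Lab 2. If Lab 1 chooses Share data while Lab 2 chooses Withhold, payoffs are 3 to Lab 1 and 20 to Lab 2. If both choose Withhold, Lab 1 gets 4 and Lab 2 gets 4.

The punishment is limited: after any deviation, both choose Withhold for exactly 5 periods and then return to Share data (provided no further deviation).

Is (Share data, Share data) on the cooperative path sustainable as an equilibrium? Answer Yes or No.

No

Comparing payoff streams over the 6 periods until play realigns: cooperate → 12(1+δ+…+δ^5); deviate → 20 + 4(δ+…+δ^5).
Cooperation is sustained iff (12−4)(δ+…+δ^5) ≥ 20−12.
δ+…+δ^5 = 1/5·(1−(1/5)^5)/(1−1/5) = 0.2499, and (20−12)/(12−4) = 1.0000.
0.2499 < 1.0000, so cooperation is not sustainable.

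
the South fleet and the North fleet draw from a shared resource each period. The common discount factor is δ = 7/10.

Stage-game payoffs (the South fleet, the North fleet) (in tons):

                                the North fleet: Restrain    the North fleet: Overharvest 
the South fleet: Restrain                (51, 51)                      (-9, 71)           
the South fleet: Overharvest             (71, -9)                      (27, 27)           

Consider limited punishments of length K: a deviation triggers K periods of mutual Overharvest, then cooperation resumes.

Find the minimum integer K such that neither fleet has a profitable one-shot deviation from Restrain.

Need Σ_{k=1}^{K} δ^k ≥ (71−51)/(51−27) = 0.8333 at δ = 7/10.
At K = 1 the sum is 0.7000 < 0.8333; at K = 2 it is 1.1900 ≥ 0.8333.
So the minimum punishment length is K = 2.

2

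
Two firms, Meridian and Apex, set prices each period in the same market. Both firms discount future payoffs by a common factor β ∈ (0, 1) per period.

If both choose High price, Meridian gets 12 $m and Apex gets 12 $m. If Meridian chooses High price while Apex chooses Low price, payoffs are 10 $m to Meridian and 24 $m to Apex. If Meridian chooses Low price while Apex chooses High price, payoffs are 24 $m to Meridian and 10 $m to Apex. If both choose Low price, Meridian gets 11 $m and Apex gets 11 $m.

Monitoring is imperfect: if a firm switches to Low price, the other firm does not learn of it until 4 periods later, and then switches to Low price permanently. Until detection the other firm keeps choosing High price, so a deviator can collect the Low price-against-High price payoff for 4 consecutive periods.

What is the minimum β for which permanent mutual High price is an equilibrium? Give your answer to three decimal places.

Deviating for the 4 undetected periods gains 24−12 = 12 per period over cooperation, then loses 12−11 = 1 per period forever once punishment starts.
Gain: 12(1 + β + … + β^3); loss: 1·β^4/(1−β).
No profitable deviation ⇔ 12(1−β^4) ≤ 1·β^4, i.e. β^4 ≥ 12/(12+1) = 12/13.
Hence β ≥ (12/13)^(1/4) ≈ 0.980.

0.980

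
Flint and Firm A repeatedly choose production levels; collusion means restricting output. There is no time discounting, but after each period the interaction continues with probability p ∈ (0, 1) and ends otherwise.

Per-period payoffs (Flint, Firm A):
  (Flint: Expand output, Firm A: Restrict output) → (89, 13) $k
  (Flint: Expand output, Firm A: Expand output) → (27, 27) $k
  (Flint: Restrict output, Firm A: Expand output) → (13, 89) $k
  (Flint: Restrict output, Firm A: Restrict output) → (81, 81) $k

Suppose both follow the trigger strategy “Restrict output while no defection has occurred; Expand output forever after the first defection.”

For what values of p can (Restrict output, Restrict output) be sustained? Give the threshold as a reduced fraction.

With no time discounting, the continuation probability p plays the role of the discount factor.
Grim-trigger IC: 81/(1−p) ≥ 89 + 27p/(1−p) ⇒ p ≥ (89−81)/(89−27) = 4/31.

4/31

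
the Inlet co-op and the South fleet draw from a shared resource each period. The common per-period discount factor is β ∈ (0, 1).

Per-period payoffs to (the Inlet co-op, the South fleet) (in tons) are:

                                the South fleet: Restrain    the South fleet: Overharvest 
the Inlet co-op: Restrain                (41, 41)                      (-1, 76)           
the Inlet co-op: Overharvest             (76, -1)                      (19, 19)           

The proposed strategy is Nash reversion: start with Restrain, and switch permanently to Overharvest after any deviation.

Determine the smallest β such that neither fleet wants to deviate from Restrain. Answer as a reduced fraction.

Cooperation forever yields 41 each period: 41/(1−β).
Deviating yields 76 once, then 19 forever: 76 + 19β/(1−β).
No profitable deviation requires 41/(1−β) ≥ 76 + 19β/(1−β).
Multiplying by (1−β): 41 ≥ 76(1−β) + 19β = 76 − 57β.
So 57β ≥ 35, i.e. β ≥ 35/57.

35/57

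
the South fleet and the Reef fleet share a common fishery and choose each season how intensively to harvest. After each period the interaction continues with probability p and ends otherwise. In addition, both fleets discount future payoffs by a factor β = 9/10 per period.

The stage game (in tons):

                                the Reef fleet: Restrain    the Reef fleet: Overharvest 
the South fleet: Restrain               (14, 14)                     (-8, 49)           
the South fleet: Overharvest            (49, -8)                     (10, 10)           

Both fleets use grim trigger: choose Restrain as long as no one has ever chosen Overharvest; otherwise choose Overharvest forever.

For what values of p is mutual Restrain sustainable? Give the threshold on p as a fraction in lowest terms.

Expected continuation weight on next period's payoff is β·p = 9/10·p, which plays the role of the discount factor.
Cooperation requires 9/10·p ≥ (49−14)/(49−10) = 35/39, hence p ≥ 350/351.

350/351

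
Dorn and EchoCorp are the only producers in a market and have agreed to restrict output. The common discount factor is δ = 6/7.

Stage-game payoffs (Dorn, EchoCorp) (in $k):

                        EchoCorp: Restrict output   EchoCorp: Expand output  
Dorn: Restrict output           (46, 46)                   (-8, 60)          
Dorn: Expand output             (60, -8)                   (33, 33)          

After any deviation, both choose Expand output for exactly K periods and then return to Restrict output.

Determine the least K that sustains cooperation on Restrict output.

2

No profitable deviation requires (46−33)(δ+…+δ^K) ≥ 60−46, i.e. δ+…+δ^K ≥ 14/13 ≈ 1.0769.
With δ = 6/7, the partial sums are K=1: 0.8571, K=2: 1.5918.
K = 2 is the first length at which the sum reaches 1.0769.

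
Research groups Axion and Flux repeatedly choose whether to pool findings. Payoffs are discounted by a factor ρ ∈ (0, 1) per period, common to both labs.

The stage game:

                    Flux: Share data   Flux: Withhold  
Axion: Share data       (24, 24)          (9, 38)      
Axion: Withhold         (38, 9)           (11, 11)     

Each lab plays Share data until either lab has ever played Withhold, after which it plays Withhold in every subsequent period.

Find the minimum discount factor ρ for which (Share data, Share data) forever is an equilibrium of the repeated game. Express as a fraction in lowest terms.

14/27

Cooperation forever yields 24 each period: 24/(1−ρ).
Deviating yields 38 once, then 11 forever: 38 + 11ρ/(1−ρ).
No profitable deviation requires 24/(1−ρ) ≥ 38 + 11ρ/(1−ρ).
Multiplying by (1−ρ): 24 ≥ 38(1−ρ) + 11ρ = 38 − 27ρ.
So 27ρ ≥ 14, i.e. ρ ≥ 14/27.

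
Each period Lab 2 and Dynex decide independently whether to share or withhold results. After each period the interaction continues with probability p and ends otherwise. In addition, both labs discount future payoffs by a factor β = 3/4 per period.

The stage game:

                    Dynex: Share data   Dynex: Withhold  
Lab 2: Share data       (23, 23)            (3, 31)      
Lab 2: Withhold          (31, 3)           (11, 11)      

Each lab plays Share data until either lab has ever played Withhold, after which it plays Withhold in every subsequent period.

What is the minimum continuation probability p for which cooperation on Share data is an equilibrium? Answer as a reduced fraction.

Expected continuation weight on next period's payoff is β·p = 3/4·p, which plays the role of the discount factor.
Cooperation requires 3/4·p ≥ (31−23)/(31−11) = 2/5, hence p ≥ 8/15.

8/15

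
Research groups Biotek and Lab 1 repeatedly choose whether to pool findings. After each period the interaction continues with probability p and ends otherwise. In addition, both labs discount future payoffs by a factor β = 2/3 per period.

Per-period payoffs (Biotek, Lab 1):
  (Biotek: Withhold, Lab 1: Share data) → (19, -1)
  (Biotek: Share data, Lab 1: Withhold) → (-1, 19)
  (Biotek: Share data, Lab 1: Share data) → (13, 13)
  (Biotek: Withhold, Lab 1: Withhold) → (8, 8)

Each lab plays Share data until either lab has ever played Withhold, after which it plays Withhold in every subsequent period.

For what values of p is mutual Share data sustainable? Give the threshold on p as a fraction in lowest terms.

9/11

With continuation probability p and discount β, the effective per-period discount factor is βp.
Grim-trigger IC: βp ≥ (19−13)/(19−8) = 6/11.
So p ≥ (6/11)/(2/3) = 9/11.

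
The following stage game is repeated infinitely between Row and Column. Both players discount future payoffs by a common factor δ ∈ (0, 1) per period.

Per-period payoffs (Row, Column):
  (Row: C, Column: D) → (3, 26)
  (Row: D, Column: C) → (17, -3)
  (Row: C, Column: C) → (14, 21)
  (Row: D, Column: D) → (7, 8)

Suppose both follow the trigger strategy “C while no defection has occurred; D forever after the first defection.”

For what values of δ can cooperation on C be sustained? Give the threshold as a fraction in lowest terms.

3/10

Row's threshold: (17−14)/(17−7) = 3/10.
Column's threshold: (26−21)/(26−8) = 5/18.
3/10 > 5/18, so Row binds and δ* = 3/10.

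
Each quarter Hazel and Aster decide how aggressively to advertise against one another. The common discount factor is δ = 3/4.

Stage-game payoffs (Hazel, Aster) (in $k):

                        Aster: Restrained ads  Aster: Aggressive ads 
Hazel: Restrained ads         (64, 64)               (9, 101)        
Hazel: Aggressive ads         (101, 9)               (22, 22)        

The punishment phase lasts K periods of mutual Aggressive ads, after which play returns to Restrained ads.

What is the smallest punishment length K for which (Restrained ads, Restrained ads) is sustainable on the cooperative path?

Need Σ_{k=1}^{K} δ^k ≥ (101−64)/(64−22) = 0.8810 at δ = 3/4.
At K = 1 the sum is 0.7500 < 0.8810; at K = 2 it is 1.3125 ≥ 0.8810.
So the minimum punishment length is K = 2.

2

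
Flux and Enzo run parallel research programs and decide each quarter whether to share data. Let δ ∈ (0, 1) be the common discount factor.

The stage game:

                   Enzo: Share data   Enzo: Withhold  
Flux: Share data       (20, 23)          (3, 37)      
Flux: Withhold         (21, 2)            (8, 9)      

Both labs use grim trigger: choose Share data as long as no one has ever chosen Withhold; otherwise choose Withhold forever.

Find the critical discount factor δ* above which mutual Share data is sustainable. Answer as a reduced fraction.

1/2

For Flux: deviation gain 21−20 = 1, per-period punishment loss 20−8 = 12. IC gives δ ≥ 1/13.
For Enzo: gain 14, loss 14 per period, so δ ≥ 14/28 = 1/2.
The tighter constraint is Enzo's, so cooperation needs δ ≥ 1/2.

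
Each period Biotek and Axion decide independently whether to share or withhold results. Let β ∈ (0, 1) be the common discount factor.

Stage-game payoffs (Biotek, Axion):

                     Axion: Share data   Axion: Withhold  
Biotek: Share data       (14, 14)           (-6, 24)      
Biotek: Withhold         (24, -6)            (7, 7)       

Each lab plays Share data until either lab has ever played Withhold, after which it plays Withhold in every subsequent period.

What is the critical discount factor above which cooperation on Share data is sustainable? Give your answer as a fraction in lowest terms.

10/17

One-period gain from deviating is 24 − 14 = 10. The loss is 14 − 7 = 7 in every subsequent period, with present value 7·β/(1−β).
Deviation is unprofitable when 7·β/(1−β) ≥ 10, i.e. β/(1−β) ≥ 10/7.
Equivalently β ≥ 10/(10+7) = 10/17.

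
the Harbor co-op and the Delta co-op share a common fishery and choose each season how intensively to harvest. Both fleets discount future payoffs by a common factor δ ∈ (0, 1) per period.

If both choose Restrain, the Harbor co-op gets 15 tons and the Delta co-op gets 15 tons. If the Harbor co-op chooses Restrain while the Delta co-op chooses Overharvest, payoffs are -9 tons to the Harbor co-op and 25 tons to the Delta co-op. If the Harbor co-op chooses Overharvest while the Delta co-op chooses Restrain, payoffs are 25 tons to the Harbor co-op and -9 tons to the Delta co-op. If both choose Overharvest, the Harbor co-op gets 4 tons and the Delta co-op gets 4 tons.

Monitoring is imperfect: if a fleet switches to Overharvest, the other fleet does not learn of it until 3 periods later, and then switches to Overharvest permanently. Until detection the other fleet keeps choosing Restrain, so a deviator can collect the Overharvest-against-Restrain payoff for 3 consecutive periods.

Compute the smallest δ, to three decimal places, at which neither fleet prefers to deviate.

0.781

A deviator earns 25 for 3 periods, then 4 forever; cooperating earns 15 forever. Multiplying the IC by (1−δ):
15 ≥ 25(1−δ^3) + 4δ^3, so 21·δ^3 ≥ 10 and δ^3 ≥ 10/21.
δ ≥ (10/21)^(1/3) ≈ 0.781.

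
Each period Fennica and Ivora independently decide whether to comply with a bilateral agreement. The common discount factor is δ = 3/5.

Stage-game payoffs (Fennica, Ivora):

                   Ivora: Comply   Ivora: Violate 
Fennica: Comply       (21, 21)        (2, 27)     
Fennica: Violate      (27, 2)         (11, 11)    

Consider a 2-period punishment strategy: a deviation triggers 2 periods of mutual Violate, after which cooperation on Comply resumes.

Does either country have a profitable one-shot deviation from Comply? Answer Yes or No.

Comparing payoff streams over the 3 periods until play realigns: cooperate → 21(1+δ+…+δ^2); deviate → 27 + 11(δ+…+δ^2).
Cooperation is sustained iff (21−11)(δ+…+δ^2) ≥ 27−21.
δ+…+δ^2 = 3/5·(1−(3/5)^2)/(1−3/5) = 0.9600, and (27−21)/(21−11) = 0.6000.
0.9600 ≥ 0.6000, so cooperation is sustainable.

No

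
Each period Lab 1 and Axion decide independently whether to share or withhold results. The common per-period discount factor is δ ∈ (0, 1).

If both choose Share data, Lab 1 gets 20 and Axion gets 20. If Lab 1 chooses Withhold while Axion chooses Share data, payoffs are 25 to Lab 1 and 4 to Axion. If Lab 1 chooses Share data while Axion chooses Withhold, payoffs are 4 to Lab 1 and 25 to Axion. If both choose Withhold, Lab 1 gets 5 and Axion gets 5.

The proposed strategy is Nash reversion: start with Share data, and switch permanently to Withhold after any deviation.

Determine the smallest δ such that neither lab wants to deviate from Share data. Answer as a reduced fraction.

1/4

20/(1−δ) ≥ 25 + 5δ/(1−δ)
20 ≥ 25 − 20δ
δ ≥ 5/20 = 1/4.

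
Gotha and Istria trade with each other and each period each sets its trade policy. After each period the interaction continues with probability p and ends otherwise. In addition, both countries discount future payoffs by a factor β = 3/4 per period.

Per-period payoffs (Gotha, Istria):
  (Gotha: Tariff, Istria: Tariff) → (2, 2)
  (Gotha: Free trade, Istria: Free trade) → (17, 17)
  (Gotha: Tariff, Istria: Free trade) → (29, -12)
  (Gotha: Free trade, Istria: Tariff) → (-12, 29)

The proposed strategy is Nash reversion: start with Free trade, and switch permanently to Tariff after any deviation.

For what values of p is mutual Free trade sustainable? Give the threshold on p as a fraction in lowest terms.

16/27

With continuation probability p and discount β, the effective per-period discount factor is βp.
Grim-trigger IC: βp ≥ (29−17)/(29−2) = 4/9.
So p ≥ (4/9)/(3/4) = 16/27.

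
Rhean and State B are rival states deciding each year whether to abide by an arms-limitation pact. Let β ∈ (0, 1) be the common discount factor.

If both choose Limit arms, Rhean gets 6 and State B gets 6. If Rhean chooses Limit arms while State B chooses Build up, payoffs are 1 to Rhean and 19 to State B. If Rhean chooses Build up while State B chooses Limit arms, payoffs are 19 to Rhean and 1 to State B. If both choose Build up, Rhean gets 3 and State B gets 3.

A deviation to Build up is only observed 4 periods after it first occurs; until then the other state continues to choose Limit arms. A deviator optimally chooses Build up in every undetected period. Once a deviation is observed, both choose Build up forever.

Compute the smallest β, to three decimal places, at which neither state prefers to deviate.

0.949

The best deviation is to choose Build up for all 4 undetected periods, earning 19 each, then 3 forever once detected.
Deviation value: 19(1−β^4)/(1−β) + 3β^4/(1−β); cooperation value: 6/(1−β).
IC: 6 ≥ 19(1−β^4) + 3β^4 = 19 − 16β^4.
So β^4 ≥ 13/16, giving β ≥ (13/16)^(1/4) ≈ 0.949.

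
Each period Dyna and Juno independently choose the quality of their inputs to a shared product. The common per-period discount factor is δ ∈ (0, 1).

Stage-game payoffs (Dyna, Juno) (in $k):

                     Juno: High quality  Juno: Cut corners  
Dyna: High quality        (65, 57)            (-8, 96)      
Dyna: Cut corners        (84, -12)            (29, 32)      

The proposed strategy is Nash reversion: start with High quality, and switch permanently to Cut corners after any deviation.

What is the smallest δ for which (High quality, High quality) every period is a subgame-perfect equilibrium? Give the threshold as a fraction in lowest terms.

Dyna's threshold: (84−65)/(84−29) = 19/55.
Juno's threshold: (96−57)/(96−32) = 39/64.
19/55 < 39/64, so Juno binds and δ* = 39/64.

39/64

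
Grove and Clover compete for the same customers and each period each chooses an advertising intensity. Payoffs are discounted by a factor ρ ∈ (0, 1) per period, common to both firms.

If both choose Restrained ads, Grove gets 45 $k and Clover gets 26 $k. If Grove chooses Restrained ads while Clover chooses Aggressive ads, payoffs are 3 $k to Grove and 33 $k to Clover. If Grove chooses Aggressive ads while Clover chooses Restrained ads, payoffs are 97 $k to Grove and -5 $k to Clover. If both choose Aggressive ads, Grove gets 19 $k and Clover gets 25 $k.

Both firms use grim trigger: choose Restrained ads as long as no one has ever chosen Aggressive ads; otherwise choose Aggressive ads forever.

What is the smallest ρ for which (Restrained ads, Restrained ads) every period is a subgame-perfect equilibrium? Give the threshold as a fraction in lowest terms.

For Grove: deviation gain 97−45 = 52, per-period punishment loss 45−19 = 26. IC gives ρ ≥ 52/78 = 2/3.
For Clover: gain 7, loss 1 per period, so ρ ≥ 7/8.
The tighter constraint is Clover's, so cooperation needs ρ ≥ 7/8.

7/8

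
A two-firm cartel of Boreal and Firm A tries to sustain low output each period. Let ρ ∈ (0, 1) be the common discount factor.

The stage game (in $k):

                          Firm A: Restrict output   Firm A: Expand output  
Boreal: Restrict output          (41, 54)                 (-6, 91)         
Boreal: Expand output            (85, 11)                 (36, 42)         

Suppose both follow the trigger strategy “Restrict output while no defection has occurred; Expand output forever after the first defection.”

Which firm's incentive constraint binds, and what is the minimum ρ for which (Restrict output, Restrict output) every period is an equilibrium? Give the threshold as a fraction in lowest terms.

Boreal; ρ ≥ 44/49

Boreal: cooperation gives 41 each period; deviation gives 85 once then 36 forever.
  41/(1−ρ) ≥ 85 + 36ρ/(1−ρ) ⇒ ρ ≥ 44/49.
Firm A: cooperation gives 54 each period; deviation gives 91 once then 42 forever.
  ρ ≥ 37/49.
Both must hold, so the binding constraint is Boreal's: ρ ≥ 44/49.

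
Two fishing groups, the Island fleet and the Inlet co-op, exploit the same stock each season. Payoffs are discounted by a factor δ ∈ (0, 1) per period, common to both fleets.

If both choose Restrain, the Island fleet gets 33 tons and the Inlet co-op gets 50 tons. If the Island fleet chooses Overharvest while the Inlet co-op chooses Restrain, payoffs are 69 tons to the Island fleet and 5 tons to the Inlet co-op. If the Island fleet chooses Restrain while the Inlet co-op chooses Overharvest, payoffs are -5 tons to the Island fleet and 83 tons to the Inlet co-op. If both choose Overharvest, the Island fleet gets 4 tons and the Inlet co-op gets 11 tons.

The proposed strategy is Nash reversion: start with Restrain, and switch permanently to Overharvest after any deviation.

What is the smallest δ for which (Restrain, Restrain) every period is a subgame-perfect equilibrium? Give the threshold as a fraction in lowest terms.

the Island fleet: cooperation gives 33 each period; deviation gives 69 once then 4 forever.
  33/(1−δ) ≥ 69 + 4δ/(1−δ) ⇒ δ ≥ 36/65.
the Inlet co-op: cooperation gives 50 each period; deviation gives 83 once then 11 forever.
  δ ≥ 33/72 = 11/24.
Both must hold, so the binding constraint is the Island fleet's: δ ≥ 36/65.

36/65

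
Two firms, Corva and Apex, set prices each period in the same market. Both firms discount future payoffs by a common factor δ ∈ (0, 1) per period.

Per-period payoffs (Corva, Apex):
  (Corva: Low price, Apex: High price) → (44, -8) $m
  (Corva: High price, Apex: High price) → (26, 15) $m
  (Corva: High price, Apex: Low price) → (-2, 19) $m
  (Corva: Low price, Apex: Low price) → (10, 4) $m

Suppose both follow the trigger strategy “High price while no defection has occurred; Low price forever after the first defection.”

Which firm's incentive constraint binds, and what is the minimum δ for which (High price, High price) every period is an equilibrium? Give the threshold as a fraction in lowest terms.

Corva: cooperation gives 26 each period; deviation gives 44 once then 10 forever.
  26/(1−δ) ≥ 44 + 10δ/(1−δ) ⇒ δ ≥ 18/34 = 9/17.
Apex: cooperation gives 15 each period; deviation gives 19 once then 4 forever.
  δ ≥ 4/15.
Both must hold, so the binding constraint is Corva's: δ ≥ 9/17.

Corva; δ ≥ 9/17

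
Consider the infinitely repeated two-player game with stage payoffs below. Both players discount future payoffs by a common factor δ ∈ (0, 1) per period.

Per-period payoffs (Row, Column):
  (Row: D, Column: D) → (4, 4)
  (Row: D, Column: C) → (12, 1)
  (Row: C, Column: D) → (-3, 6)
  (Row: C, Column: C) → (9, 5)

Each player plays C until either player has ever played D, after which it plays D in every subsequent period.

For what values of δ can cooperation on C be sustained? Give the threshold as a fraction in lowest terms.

1/2

For Row: deviation gain 12−9 = 3, per-period punishment loss 9−4 = 5. IC gives δ ≥ 3/8.
For Column: gain 1, loss 1 per period, so δ ≥ 1/2.
The tighter constraint is Column's, so cooperation needs δ ≥ 1/2.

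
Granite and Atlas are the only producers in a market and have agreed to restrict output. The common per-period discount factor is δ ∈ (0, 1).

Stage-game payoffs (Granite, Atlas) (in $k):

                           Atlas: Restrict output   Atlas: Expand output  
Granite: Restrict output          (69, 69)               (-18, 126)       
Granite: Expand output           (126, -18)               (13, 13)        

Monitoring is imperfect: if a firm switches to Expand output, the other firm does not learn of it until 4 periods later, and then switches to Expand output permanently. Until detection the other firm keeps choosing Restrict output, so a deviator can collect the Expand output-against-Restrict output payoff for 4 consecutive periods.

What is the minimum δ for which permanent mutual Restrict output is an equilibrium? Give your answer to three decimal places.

0.843

A deviator earns 126 for 4 periods, then 13 forever; cooperating earns 69 forever. Multiplying the IC by (1−δ):
69 ≥ 126(1−δ^4) + 13δ^4, so 113·δ^4 ≥ 57 and δ^4 ≥ 57/113.
δ ≥ (57/113)^(1/4) ≈ 0.843.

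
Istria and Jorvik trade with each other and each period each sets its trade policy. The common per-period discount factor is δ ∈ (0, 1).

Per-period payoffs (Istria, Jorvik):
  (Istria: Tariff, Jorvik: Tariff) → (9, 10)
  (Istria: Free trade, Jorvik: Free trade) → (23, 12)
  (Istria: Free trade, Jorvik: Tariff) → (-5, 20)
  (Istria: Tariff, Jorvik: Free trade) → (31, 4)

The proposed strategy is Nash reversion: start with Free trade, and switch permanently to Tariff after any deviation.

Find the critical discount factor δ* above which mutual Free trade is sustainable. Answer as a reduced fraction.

4/5

For Istria: deviation gain 31−23 = 8, per-period punishment loss 23−9 = 14. IC gives δ ≥ 8/22 = 4/11.
For Jorvik: gain 8, loss 2 per period, so δ ≥ 8/10 = 4/5.
The tighter constraint is Jorvik's, so cooperation needs δ ≥ 4/5.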